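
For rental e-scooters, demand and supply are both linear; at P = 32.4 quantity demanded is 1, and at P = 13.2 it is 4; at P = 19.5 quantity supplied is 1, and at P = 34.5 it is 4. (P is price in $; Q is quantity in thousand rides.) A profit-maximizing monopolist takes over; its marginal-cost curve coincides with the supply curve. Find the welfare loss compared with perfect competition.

Demand slope = (13.2 − 32.4)/(4 − 1) = −6.4, so P = 38.8 − 6.4Q.
Supply slope = (34.5 − 19.5)/(4 − 1) = 5, so P = 14.5 + 5Q.
Competitive equilibrium: 38.8 − 6.4Q = 14.5 + 5Q → Q* = 2.1316, P* = 25.1579.
Marginal revenue: MR = 38.8 − 12.8Q. Set MR = MC: 38.8 − 12.8Q = 14.5 + 5Q → Q_m = 1.3652.
Price P_m = 38.8 − 6.4·1.3652 = 30.0627; MC(Q_m) = 14.5 + 5·1.3652 = 21.326.
Competitive Q* = 2.1316, so ΔQ = 0.7664; wedge = 30.0627 − 21.326 = 8.7367.
DWL = ½ × 0.7664 × 8.7367 = $3.35 thousand.

$3.35 thousand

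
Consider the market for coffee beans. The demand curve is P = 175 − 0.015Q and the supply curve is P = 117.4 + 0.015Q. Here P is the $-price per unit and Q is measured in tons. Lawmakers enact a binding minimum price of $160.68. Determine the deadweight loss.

Competitive equilibrium: 175 − 0.015Q = 117.4 + 0.015Q → Q* = 1920, P* = 146.2.
At the floor P = 160.68, quantity demanded = (175 − 160.68)/0.015 = 954.6667.
Sellers' marginal cost at Q' = 954.6667: 117.4 + 0.015·954.6667 = 131.72.
ΔQ = 1920 − 954.6667 = 965.3333; wedge = 160.68 − 131.72 = 28.96.
Welfare loss = ½ × 965.3333 × 28.96 = $13978.03.

$13978.03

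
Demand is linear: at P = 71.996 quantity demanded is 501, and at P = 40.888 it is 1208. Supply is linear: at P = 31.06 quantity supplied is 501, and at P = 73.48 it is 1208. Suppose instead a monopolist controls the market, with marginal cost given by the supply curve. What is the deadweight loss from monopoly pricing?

3678.39

Demand slope = (40.888 − 71.996)/(1208 − 501) = −0.044, so P = 94.04 − 0.044Q.
Supply slope = (73.48 − 31.06)/(1208 − 501) = 0.06, so P = 1 + 0.06Q.
Competitive equilibrium: 94.04 − 0.044Q = 1 + 0.06Q → Q* = 894.61538, P* = 54.67692.
Marginal revenue: MR = 94.04 − 0.088Q. Set MR = MC: 94.04 − 0.088Q = 1 + 0.06Q → Q_m = 628.64865.
Price P_m = 94.04 − 0.044·628.64865 = 66.37946; MC(Q_m) = 1 + 0.06·628.64865 = 38.71892.
Competitive Q* = 894.61538, so ΔQ = 265.96673; wedge = 66.37946 − 38.71892 = 27.66054.
DWL = ½ × 265.96673 × 27.66054 = 3678.39.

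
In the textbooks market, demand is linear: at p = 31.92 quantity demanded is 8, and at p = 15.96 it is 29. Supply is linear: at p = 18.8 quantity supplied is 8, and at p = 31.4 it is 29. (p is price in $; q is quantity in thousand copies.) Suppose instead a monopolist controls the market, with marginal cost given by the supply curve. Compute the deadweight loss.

$27.22 thousand

Demand slope = (15.96 − 31.92)/(29 − 8) = −0.76, so p = 38 − 0.76q.
Supply slope = (31.4 − 18.8)/(29 − 8) = 0.6, so p = 14 + 0.6q.
Competitive equilibrium: 38 − 0.76q = 14 + 0.6q → q* = 17.64706, p* = 24.58824.
Marginal revenue: MR = 38 − 1.52q. Set MR = MC: 38 − 1.52q = 14 + 0.6q → q_m = 11.32075.
Price p_m = 38 − 0.76·11.32075 = 29.39623; MC(q_m) = 14 + 0.6·11.32075 = 20.79245.
Competitive q* = 17.64706, so Δq = 6.32631; wedge = 29.39623 − 20.79245 = 8.60378.
Deadweight loss = ½ × 6.32631 × 8.60378 = $27.22 thousand.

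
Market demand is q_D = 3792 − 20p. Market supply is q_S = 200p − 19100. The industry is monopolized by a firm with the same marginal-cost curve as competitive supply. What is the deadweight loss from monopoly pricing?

In inverse form: demand p = 189.6 − 0.05q, supply p = 95.5 + 0.005q.
Competitive equilibrium: 189.6 − 0.05q = 95.5 + 0.005q → q* = 1710.90909, p* = 104.05455.
Marginal revenue: MR = 189.6 − 0.1q. Set MR = MC: 189.6 − 0.1q = 95.5 + 0.005q → q_m = 896.19048.
Price p_m = 189.6 − 0.05·896.19048 = 144.79048; MC(q_m) = 95.5 + 0.005·896.19048 = 99.98095.
Competitive q* = 1710.90909, so Δq = 814.71861; wedge = 144.79048 − 99.98095 = 44.80953.
Deadweight loss = ½ × 814.71861 × 44.80953 = 18253.58.

18253.58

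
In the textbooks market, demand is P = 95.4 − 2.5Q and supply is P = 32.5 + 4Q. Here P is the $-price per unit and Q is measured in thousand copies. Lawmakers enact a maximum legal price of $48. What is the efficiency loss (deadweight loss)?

$109.40 thousand

Competitive equilibrium: 95.4 − 2.5Q = 32.5 + 4Q → Q* = 9.6769, P* = 71.2077.
At the ceiling P = 48, quantity supplied = (48 − 32.5)/4 = 3.875.
Willingness to pay at Q' = 3.875: 95.4 − 2.5·3.875 = 85.7125.
ΔQ = 9.6769 − 3.875 = 5.8019; wedge = 85.7125 − 48 = 37.7125.
DWL = ½ × 5.8019 × 37.7125 = $109.40 thousand.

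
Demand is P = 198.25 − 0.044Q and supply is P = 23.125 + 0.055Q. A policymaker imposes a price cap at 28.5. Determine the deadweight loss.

Competitive equilibrium: 198.25 − 0.044Q = 23.125 + 0.055Q → Q* = 1768.9394, P* = 120.4167.
At the ceiling P = 28.5, quantity supplied = (28.5 − 23.125)/0.055 = 97.7273.
Willingness to pay at Q' = 97.7273: 198.25 − 0.044·97.7273 = 193.95.
ΔQ = 1768.9394 − 97.7273 = 1671.2121; wedge = 193.95 − 28.5 = 165.45.
The triangle = ½ × 1671.2121 × 165.45 = 138251.02.

138251.02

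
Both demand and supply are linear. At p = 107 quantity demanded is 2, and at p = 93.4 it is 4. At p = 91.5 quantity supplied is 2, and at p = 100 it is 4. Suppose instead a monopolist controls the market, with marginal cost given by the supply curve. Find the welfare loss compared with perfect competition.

Demand slope = (93.4 − 107)/(4 − 2) = −6.8, so p = 120.6 − 6.8q.
Supply slope = (100 − 91.5)/(4 − 2) = 4.25, so p = 83 + 4.25q.
Competitive equilibrium: 120.6 − 6.8q = 83 + 4.25q → q* = 3.4027, p* = 97.4615.
Marginal revenue: MR = 120.6 − 13.6q. Set MR = MC: 120.6 − 13.6q = 83 + 4.25q → q_m = 2.1064.
Price p_m = 120.6 − 6.8·2.1064 = 106.2765; MC(q_m) = 83 + 4.25·2.1064 = 91.9522.
Competitive q* = 3.4027, so Δq = 1.2963; wedge = 106.2765 − 91.9522 = 14.3243.
The triangle = ½ × 1.2963 × 14.3243 = 9.28.

9.28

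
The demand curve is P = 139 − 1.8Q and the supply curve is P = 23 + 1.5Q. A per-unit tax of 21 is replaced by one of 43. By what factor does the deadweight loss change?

4.193

Competitive equilibrium: 139 − 1.8Q = 23 + 1.5Q → Q* = 35.1515, P* = 75.7273.
For a per-unit tax t: ΔQ = t/3.3, so DWL = ½·t·(t/3.3) = t²/6.6.
At t = 21: DWL = 66.818. At t = 43: DWL = 280.152.
Ratio = (43/21)² = 4.193.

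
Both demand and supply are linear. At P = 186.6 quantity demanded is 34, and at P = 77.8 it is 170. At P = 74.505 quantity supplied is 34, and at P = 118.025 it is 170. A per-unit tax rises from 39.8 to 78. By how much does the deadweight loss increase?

Demand slope = (77.8 − 186.6)/(170 − 34) = −0.8, so P = 213.8 − 0.8Q.
Supply slope = (118.025 − 74.505)/(170 − 34) = 0.32, so P = 63.625 + 0.32Q.
Competitive equilibrium: 213.8 − 0.8Q = 63.625 + 0.32Q → Q* = 134.0848, P* = 106.5321.
For a per-unit tax t: ΔQ = t/1.12, so DWL = ½·t·(t/1.12) = t²/2.24.
At t = 39.8: DWL = 707.161. At t = 78: DWL = 2716.071.
Increase = 2716.071 − 707.161 = 2008.91.

2008.91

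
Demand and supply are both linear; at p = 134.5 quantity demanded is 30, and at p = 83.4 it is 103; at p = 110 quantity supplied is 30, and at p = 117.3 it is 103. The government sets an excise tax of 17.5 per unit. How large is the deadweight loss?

Demand slope = (83.4 − 134.5)/(103 − 30) = −0.7, so p = 155.5 − 0.7q.
Supply slope = (117.3 − 110)/(103 − 30) = 0.1, so p = 107 + 0.1q.
Competitive equilibrium: 155.5 − 0.7q = 107 + 0.1q → q* = 60.625, p* = 113.0625.
With the tax, the buyer price exceeds the seller price by 17.5: (155.5 − 0.7q) − (107 + 0.1q) = 17.5 → q' = 38.75.
Δq = 60.625 − 38.75 = 21.875; the wedge equals the tax, 17.5.
Welfare loss = ½ × 21.875 × 17.5 = 191.41.

191.41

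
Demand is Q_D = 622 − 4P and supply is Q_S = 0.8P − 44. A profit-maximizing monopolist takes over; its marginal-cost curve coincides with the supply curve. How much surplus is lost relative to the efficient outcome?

68.71

In inverse form: demand P = 155.5 − 0.25Q, supply P = 55 + 1.25Q.
Competitive equilibrium: 155.5 − 0.25Q = 55 + 1.25Q → Q* = 67, P* = 138.75.
Marginal revenue: MR = 155.5 − 0.5Q. Set MR = MC: 155.5 − 0.5Q = 55 + 1.25Q → Q_m = 57.4286.
Price P_m = 155.5 − 0.25·57.4286 = 141.1429; MC(Q_m) = 55 + 1.25·57.4286 = 126.7858.
Competitive Q* = 67, so ΔQ = 9.5714; wedge = 141.1429 − 126.7858 = 14.3571.
Deadweight loss = ½ × 9.5714 × 14.3571 = 68.71.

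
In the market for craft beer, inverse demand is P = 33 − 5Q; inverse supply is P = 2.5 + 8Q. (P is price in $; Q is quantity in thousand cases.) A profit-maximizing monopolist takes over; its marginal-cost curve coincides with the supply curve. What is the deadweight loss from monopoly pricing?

Competitive equilibrium: 33 − 5Q = 2.5 + 8Q → Q* = 2.3462, P* = 21.2692.
Marginal revenue: MR = 33 − 10Q. Set MR = MC: 33 − 10Q = 2.5 + 8Q → Q_m = 1.6944.
Price P_m = 33 − 5·1.6944 = 24.528; MC(Q_m) = 2.5 + 8·1.6944 = 16.0552.
Competitive Q* = 2.3462, so ΔQ = 0.6518; wedge = 24.528 − 16.0552 = 8.4728.
Welfare loss = ½ × 0.6518 × 8.4728 = $2.76 thousand.

$2.76 thousand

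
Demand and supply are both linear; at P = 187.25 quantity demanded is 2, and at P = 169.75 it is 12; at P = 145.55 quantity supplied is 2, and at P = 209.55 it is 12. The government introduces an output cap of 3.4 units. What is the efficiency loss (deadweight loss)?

Demand slope = (169.75 − 187.25)/(12 − 2) = −1.75, so P = 190.75 − 1.75Q.
Supply slope = (209.55 − 145.55)/(12 − 2) = 6.4, so P = 132.75 + 6.4Q.
Competitive equilibrium: 190.75 − 1.75Q = 132.75 + 6.4Q → Q* = 7.1166, P* = 178.296.
At Q = 3.4: demand price = 190.75 − 1.75·3.4 = 184.8; supply price = 132.75 + 6.4·3.4 = 154.51.
ΔQ = 7.1166 − 3.4 = 3.7166; wedge = 184.8 − 154.51 = 30.29.
The triangle = ½ × 3.7166 × 30.29 = 56.29.

56.29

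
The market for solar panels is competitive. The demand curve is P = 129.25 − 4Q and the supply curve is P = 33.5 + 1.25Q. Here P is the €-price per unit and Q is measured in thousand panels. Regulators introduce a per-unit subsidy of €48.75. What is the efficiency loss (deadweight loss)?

€226.34 thousand

Competitive equilibrium: 129.25 − 4Q = 33.5 + 1.25Q → Q* = 18.2381, P* = 56.2976.
The subsidy lowers effective supply by 48.75: P = 1.25Q − 15.25.
New quantity: 129.25 − 4Q = 1.25Q − 15.25 → Q' = 27.5238.
Overproduction ΔQ = 27.5238 − 18.2381 = 9.2857; wedge = subsidy = 48.75.
The triangle = ½ × 9.2857 × 48.75 = €226.34 thousand.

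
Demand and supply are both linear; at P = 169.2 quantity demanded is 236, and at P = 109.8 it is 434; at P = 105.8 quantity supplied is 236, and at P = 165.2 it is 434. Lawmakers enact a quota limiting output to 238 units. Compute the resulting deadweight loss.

3224.03

Demand slope = (109.8 − 169.2)/(434 − 236) = −0.3, so P = 240 − 0.3Q.
Supply slope = (165.2 − 105.8)/(434 − 236) = 0.3, so P = 35 + 0.3Q.
Competitive equilibrium: 240 − 0.3Q = 35 + 0.3Q → Q* = 341.6667, P* = 137.5.
At Q = 238: demand price = 240 − 0.3·238 = 168.6; supply price = 35 + 0.3·238 = 106.4.
ΔQ = 341.6667 − 238 = 103.6667; wedge = 168.6 − 106.4 = 62.2.
Deadweight loss = ½ × 103.6667 × 62.2 = 3224.03.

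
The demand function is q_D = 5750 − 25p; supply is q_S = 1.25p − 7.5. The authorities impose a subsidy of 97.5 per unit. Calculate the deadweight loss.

5658.48

In inverse form: demand p = 230 − 0.04q, supply p = 6 + 0.8q.
Competitive equilibrium: 230 − 0.04q = 6 + 0.8q → q* = 266.6667, p* = 219.3333.
The subsidy lowers effective supply by 97.5: p = 0.8q − 91.5.
New quantity: 230 − 0.04q = 0.8q − 91.5 → q' = 382.7381.
Overproduction Δq = 382.7381 − 266.6667 = 116.0714; wedge = subsidy = 97.5.
Deadweight loss = ½ × 116.0714 × 97.5 = 5658.48.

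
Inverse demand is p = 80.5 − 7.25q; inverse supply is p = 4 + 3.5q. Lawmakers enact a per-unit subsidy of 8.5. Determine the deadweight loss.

3.36

Competitive equilibrium: 80.5 − 7.25q = 4 + 3.5q → q* = 7.1163, p* = 28.907.
The subsidy lowers effective supply by 8.5: p = 3.5q − 4.5.
New quantity: 80.5 − 7.25q = 3.5q − 4.5 → q' = 7.907.
Overproduction Δq = 7.907 − 7.1163 = 0.7907; wedge = subsidy = 8.5.
Deadweight loss = ½ × 0.7907 × 8.5 = 3.36.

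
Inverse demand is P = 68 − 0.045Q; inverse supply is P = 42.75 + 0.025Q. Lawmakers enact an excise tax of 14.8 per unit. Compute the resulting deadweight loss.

Competitive equilibrium: 68 − 0.045Q = 42.75 + 0.025Q → Q* = 360.7143, P* = 51.7679.
With the tax, the buyer price exceeds the seller price by 14.8: (68 − 0.045Q) − (42.75 + 0.025Q) = 14.8 → Q' = 149.2857.
ΔQ = 360.7143 − 149.2857 = 211.4286; the wedge equals the tax, 14.8.
Deadweight loss = ½ × 211.4286 × 14.8 = 1564.57.

1564.57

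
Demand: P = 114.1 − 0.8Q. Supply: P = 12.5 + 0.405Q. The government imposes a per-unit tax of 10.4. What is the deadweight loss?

44.88

Competitive equilibrium: 114.1 − 0.8Q = 12.5 + 0.405Q → Q* = 84.3154, P* = 46.6477.
With the tax, the buyer price exceeds the seller price by 10.4: (114.1 − 0.8Q) − (12.5 + 0.405Q) = 10.4 → Q' = 75.6846.
ΔQ = 84.3154 − 75.6846 = 8.6308; the wedge equals the tax, 10.4.
Deadweight loss = ½ × 8.6308 × 10.4 = 44.88.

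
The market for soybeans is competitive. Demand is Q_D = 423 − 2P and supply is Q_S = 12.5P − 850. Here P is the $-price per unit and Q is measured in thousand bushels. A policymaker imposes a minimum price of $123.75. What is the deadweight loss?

$1499.76 thousand

In inverse form: demand P = 211.5 − 0.5Q, supply P = 68 + 0.08Q.
Competitive equilibrium: 211.5 − 0.5Q = 68 + 0.08Q → Q* = 247.4138, P* = 87.7931.
At the floor P = 123.75, quantity demanded = (211.5 − 123.75)/0.5 = 175.5.
Sellers' marginal cost at Q' = 175.5: 68 + 0.08·175.5 = 82.04.
ΔQ = 247.4138 − 175.5 = 71.9138; wedge = 123.75 − 82.04 = 41.71.
Deadweight loss = ½ × 71.9138 × 41.71 = $1499.76 thousand.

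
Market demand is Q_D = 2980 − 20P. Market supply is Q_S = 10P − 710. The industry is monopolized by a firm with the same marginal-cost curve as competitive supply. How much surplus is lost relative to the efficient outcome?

In inverse form: demand P = 149 − 0.05Q, supply P = 71 + 0.1Q.
Competitive equilibrium: 149 − 0.05Q = 71 + 0.1Q → Q* = 520, P* = 123.
Marginal revenue: MR = 149 − 0.1Q. Set MR = MC: 149 − 0.1Q = 71 + 0.1Q → Q_m = 390.
Price P_m = 149 − 0.05·390 = 129.5; MC(Q_m) = 71 + 0.1·390 = 110.
Competitive Q* = 520, so ΔQ = 130; wedge = 129.5 − 110 = 19.5.
Welfare loss = ½ × 130 × 19.5 = 1267.50.

1267.50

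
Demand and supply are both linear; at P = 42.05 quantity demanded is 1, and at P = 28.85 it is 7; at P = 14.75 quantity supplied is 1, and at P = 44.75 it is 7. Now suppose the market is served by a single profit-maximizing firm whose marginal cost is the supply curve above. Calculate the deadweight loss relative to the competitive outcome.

Demand slope = (28.85 − 42.05)/(7 − 1) = −2.2, so P = 44.25 − 2.2Q.
Supply slope = (44.75 − 14.75)/(7 − 1) = 5, so P = 9.75 + 5Q.
Competitive equilibrium: 44.25 − 2.2Q = 9.75 + 5Q → Q* = 4.7917, P* = 33.7083.
Marginal revenue: MR = 44.25 − 4.4Q. Set MR = MC: 44.25 − 4.4Q = 9.75 + 5Q → Q_m = 3.6702.
Price P_m = 44.25 − 2.2·3.6702 = 36.1756; MC(Q_m) = 9.75 + 5·3.6702 = 28.101.
Competitive Q* = 4.7917, so ΔQ = 1.1215; wedge = 36.1756 − 28.101 = 8.0746.
DWL = ½ × 1.1215 × 8.0746 = 4.53.

4.53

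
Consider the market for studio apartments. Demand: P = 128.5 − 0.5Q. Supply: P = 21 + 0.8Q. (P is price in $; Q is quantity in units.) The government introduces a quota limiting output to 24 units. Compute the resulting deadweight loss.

Competitive equilibrium: 128.5 − 0.5Q = 21 + 0.8Q → Q* = 82.6923, P* = 87.1538.
At Q = 24: demand price = 128.5 − 0.5·24 = 116.5; supply price = 21 + 0.8·24 = 40.2.
ΔQ = 82.6923 − 24 = 58.6923; wedge = 116.5 − 40.2 = 76.3.
Deadweight loss = ½ × 58.6923 × 76.3 = $2239.11.

$2239.11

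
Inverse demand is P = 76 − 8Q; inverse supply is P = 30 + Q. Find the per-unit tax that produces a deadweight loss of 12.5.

Competitive equilibrium: 76 − 8Q = 30 + Q → Q* = 5.1111, P* = 35.1111.
A tax t gives ΔQ = t/9 and wedge t, so DWL = t²/18.
t²/18 = 12.5 → t² = 225 → t = 15.

15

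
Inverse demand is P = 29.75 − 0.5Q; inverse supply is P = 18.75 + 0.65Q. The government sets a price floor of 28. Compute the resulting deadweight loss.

21.15

Competitive equilibrium: 29.75 − 0.5Q = 18.75 + 0.65Q → Q* = 9.5652, P* = 24.9674.
At the floor P = 28, quantity demanded = (29.75 − 28)/0.5 = 3.5.
Sellers' marginal cost at Q' = 3.5: 18.75 + 0.65·3.5 = 21.025.
ΔQ = 9.5652 − 3.5 = 6.0652; wedge = 28 − 21.025 = 6.975.
Deadweight loss = ½ × 6.0652 × 6.975 = 21.15.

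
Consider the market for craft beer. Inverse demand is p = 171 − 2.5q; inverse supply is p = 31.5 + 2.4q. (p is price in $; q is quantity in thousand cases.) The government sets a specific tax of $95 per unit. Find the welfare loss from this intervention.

$920.92 thousand

Competitive equilibrium: 171 − 2.5q = 31.5 + 2.4q → q* = 28.4694, p* = 99.8265.
With the tax, the buyer price exceeds the seller price by 95: (171 − 2.5q) − (31.5 + 2.4q) = 95 → q' = 9.0816.
Δq = 28.4694 − 9.0816 = 19.3878; the wedge equals the tax, 95.
Welfare loss = ½ × 19.3878 × 95 = $920.92 thousand.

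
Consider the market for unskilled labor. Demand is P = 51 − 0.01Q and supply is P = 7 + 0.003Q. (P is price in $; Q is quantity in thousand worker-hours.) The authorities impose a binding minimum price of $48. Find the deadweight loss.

$61846.54 thousand

Competitive equilibrium: 51 − 0.01Q = 7 + 0.003Q → Q* = 3384.6154, P* = 17.1538.
At the floor P = 48, quantity demanded = (51 − 48)/0.01 = 300.
Sellers' marginal cost at Q' = 300: 7 + 0.003·300 = 7.9.
ΔQ = 3384.6154 − 300 = 3084.6154; wedge = 48 − 7.9 = 40.1.
DWL = ½ × 3084.6154 × 40.1 = $61846.54 thousand.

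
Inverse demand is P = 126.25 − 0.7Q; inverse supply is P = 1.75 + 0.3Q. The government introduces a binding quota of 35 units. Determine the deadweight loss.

4005.125

Competitive equilibrium: 126.25 − 0.7Q = 1.75 + 0.3Q → Q* = 124.5, P* = 39.1.
At Q = 35: demand price = 126.25 − 0.7·35 = 101.75; supply price = 1.75 + 0.3·35 = 12.25.
ΔQ = 124.5 − 35 = 89.5; wedge = 101.75 − 12.25 = 89.5.
Deadweight loss = ½ × 89.5 × 89.5 = 4005.125.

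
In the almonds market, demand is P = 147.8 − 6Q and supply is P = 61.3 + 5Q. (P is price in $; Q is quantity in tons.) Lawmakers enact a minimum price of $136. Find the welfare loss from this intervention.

Competitive equilibrium: 147.8 − 6Q = 61.3 + 5Q → Q* = 7.8636, P* = 100.6182.
At the floor P = 136, quantity demanded = (147.8 − 136)/6 = 1.9667.
Sellers' marginal cost at Q' = 1.9667: 61.3 + 5·1.9667 = 71.1335.
ΔQ = 7.8636 − 1.9667 = 5.8969; wedge = 136 − 71.1335 = 64.8665.
DWL = ½ × 5.8969 × 64.8665 = $191.26.

$191.26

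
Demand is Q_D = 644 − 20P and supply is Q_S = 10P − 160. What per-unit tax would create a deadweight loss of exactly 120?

6

In inverse form: demand P = 32.2 − 0.05Q, supply P = 16 + 0.1Q.
Competitive equilibrium: 32.2 − 0.05Q = 16 + 0.1Q → Q* = 108, P* = 26.8.
A tax t gives ΔQ = t/0.15 and wedge t, so DWL = t²/0.3.
t²/0.3 = 120 → t² = 36 → t = 6.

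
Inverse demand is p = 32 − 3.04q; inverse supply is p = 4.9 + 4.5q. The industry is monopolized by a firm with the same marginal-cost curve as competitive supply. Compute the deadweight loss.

4.02

Competitive equilibrium: 32 − 3.04q = 4.9 + 4.5q → q* = 3.5942, p* = 21.0737.
Marginal revenue: MR = 32 − 6.08q. Set MR = MC: 32 − 6.08q = 4.9 + 4.5q → q_m = 2.5614.
Price p_m = 32 − 3.04·2.5614 = 24.2133; MC(q_m) = 4.9 + 4.5·2.5614 = 16.4263.
Competitive q* = 3.5942, so Δq = 1.0328; wedge = 24.2133 − 16.4263 = 7.787.
Deadweight loss = ½ × 1.0328 × 7.787 = 4.02.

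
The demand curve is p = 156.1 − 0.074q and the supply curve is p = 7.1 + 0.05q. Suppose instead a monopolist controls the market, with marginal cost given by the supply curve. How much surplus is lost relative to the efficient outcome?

12504.14

Competitive equilibrium: 156.1 − 0.074q = 7.1 + 0.05q → q* = 1201.6129, p* = 67.18065.
Marginal revenue: MR = 156.1 − 0.148q. Set MR = MC: 156.1 − 0.148q = 7.1 + 0.05q → q_m = 752.52525.
Price p_m = 156.1 − 0.074·752.52525 = 100.41313; MC(q_m) = 7.1 + 0.05·752.52525 = 44.72626.
Competitive q* = 1201.6129, so Δq = 449.08765; wedge = 100.41313 − 44.72626 = 55.68687.
Deadweight loss = ½ × 449.08765 × 55.68687 = 12504.14.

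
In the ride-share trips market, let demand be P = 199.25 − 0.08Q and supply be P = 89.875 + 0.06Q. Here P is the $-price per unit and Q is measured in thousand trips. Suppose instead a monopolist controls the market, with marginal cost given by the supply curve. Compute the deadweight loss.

$5649.54 thousand

Competitive equilibrium: 199.25 − 0.08Q = 89.875 + 0.06Q → Q* = 781.25, P* = 136.75.
Marginal revenue: MR = 199.25 − 0.16Q. Set MR = MC: 199.25 − 0.16Q = 89.875 + 0.06Q → Q_m = 497.159091.
Price P_m = 199.25 − 0.08·497.159091 = 159.477273; MC(Q_m) = 89.875 + 0.06·497.159091 = 119.704545.
Competitive Q* = 781.25, so ΔQ = 284.090909; wedge = 159.477273 − 119.704545 = 39.772728.
The triangle = ½ × 284.090909 × 39.772728 = $5649.54 thousand.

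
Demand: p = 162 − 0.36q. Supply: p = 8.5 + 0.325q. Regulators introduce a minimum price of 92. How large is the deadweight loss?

300.96

Competitive equilibrium: 162 − 0.36q = 8.5 + 0.325q → q* = 224.0876, p* = 81.3285.
At the floor p = 92, quantity demanded = (162 − 92)/0.36 = 194.4444.
Sellers' marginal cost at q' = 194.4444: 8.5 + 0.325·194.4444 = 71.6944.
Δq = 224.0876 − 194.4444 = 29.6432; wedge = 92 − 71.6944 = 20.3056.
Deadweight loss = ½ × 29.6432 × 20.3056 = 300.96.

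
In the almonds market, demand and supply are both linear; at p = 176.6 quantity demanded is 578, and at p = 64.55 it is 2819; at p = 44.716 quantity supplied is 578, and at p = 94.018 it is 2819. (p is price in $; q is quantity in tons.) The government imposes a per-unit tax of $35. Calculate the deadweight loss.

Demand slope = (64.55 − 176.6)/(2819 − 578) = −0.05, so p = 205.5 − 0.05q.
Supply slope = (94.018 − 44.716)/(2819 − 578) = 0.022, so p = 32 + 0.022q.
Competitive equilibrium: 205.5 − 0.05q = 32 + 0.022q → q* = 2409.7222, p* = 85.0139.
With the tax, the buyer price exceeds the seller price by 35: (205.5 − 0.05q) − (32 + 0.022q) = 35 → q' = 1923.6111.
Δq = 2409.7222 − 1923.6111 = 486.1111; the wedge equals the tax, 35.
Welfare loss = ½ × 486.1111 × 35 = $8506.94.

$8506.94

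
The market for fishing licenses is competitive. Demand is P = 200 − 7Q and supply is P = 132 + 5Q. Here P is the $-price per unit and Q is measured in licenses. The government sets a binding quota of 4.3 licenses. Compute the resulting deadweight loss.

$11.21

Competitive equilibrium: 200 − 7Q = 132 + 5Q → Q* = 5.6667, P* = 160.3333.
At Q = 4.3: demand price = 200 − 7·4.3 = 169.9; supply price = 132 + 5·4.3 = 153.5.
ΔQ = 5.6667 − 4.3 = 1.3667; wedge = 169.9 − 153.5 = 16.4.
DWL = ½ × 1.3667 × 16.4 = $11.21.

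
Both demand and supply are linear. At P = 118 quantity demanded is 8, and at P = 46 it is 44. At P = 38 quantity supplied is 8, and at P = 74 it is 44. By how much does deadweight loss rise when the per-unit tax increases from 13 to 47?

340

Demand slope = (46 − 118)/(44 − 8) = −2, so P = 134 − 2Q.
Supply slope = (74 − 38)/(44 − 8) = 1, so P = 30 + Q.
Competitive equilibrium: 134 − 2Q = 30 + Q → Q* = 34.6667, P* = 64.6667.
For a per-unit tax t: ΔQ = t/3, so DWL = ½·t·(t/3) = t²/6.
At t = 13: DWL = 28.167. At t = 47: DWL = 368.167.
Increase = 368.167 − 28.167 = 340.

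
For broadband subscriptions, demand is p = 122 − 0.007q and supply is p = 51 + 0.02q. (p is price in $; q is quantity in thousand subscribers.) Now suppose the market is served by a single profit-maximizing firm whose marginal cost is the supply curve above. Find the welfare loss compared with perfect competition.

$3956.96 thousand

Competitive equilibrium: 122 − 0.007q = 51 + 0.02q → q* = 2629.62963, p* = 103.592593.
Marginal revenue: MR = 122 − 0.014q. Set MR = MC: 122 − 0.014q = 51 + 0.02q → q_m = 2088.235294.
Price p_m = 122 − 0.007·2088.235294 = 107.382353; MC(q_m) = 51 + 0.02·2088.235294 = 92.764706.
Competitive q* = 2629.62963, so Δq = 541.394336; wedge = 107.382353 − 92.764706 = 14.617647.
DWL = ½ × 541.394336 × 14.617647 = $3956.96 thousand.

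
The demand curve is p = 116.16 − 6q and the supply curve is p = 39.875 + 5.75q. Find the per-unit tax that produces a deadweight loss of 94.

Competitive equilibrium: 116.16 − 6q = 39.875 + 5.75q → q* = 6.4923, p* = 77.206.
A tax t gives Δq = t/11.75 and wedge t, so DWL = t²/23.5.
t²/23.5 = 94 → t² = 2209 → t = 47.

47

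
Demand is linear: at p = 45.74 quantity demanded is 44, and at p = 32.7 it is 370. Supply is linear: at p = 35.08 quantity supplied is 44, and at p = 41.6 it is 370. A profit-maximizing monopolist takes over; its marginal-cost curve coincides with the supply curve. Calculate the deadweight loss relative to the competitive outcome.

Demand slope = (32.7 − 45.74)/(370 − 44) = −0.04, so p = 47.5 − 0.04q.
Supply slope = (41.6 − 35.08)/(370 − 44) = 0.02, so p = 34.2 + 0.02q.
Competitive equilibrium: 47.5 − 0.04q = 34.2 + 0.02q → q* = 221.6667, p* = 38.6333.
Marginal revenue: MR = 47.5 − 0.08q. Set MR = MC: 47.5 − 0.08q = 34.2 + 0.02q → q_m = 133.
Price p_m = 47.5 − 0.04·133 = 42.18; MC(q_m) = 34.2 + 0.02·133 = 36.86.
Competitive q* = 221.6667, so Δq = 88.6667; wedge = 42.18 − 36.86 = 5.32.
The triangle = ½ × 88.6667 × 5.32 = 235.85.

235.85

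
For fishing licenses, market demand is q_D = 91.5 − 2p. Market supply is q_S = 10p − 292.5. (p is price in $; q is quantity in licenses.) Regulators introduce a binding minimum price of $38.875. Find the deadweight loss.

$56.72

In inverse form: demand p = 45.75 − 0.5q, supply p = 29.25 + 0.1q.
Competitive equilibrium: 45.75 − 0.5q = 29.25 + 0.1q → q* = 27.5, p* = 32.
At the floor p = 38.875, quantity demanded = (45.75 − 38.875)/0.5 = 13.75.
Sellers' marginal cost at q' = 13.75: 29.25 + 0.1·13.75 = 30.625.
Δq = 27.5 − 13.75 = 13.75; wedge = 38.875 − 30.625 = 8.25.
The triangle = ½ × 13.75 × 8.25 = $56.72.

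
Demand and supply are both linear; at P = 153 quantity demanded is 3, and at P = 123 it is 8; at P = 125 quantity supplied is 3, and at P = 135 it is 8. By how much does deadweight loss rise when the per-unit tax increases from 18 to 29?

32.31

Demand slope = (123 − 153)/(8 − 3) = −6, so P = 171 − 6Q.
Supply slope = (135 − 125)/(8 − 3) = 2, so P = 119 + 2Q.
Competitive equilibrium: 171 − 6Q = 119 + 2Q → Q* = 6.5, P* = 132.
For a per-unit tax t: ΔQ = t/8, so DWL = ½·t·(t/8) = t²/16.
At t = 18: DWL = 20.25. At t = 29: DWL = 52.563.
Increase = 52.563 − 20.25 = 32.31.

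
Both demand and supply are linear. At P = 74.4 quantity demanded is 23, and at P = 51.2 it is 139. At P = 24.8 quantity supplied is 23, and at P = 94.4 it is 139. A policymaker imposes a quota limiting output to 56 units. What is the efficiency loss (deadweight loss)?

336.40

Demand slope = (51.2 − 74.4)/(139 − 23) = −0.2, so P = 79 − 0.2Q.
Supply slope = (94.4 − 24.8)/(139 − 23) = 0.6, so P = 11 + 0.6Q.
Competitive equilibrium: 79 − 0.2Q = 11 + 0.6Q → Q* = 85, P* = 62.
At Q = 56: demand price = 79 − 0.2·56 = 67.8; supply price = 11 + 0.6·56 = 44.6.
ΔQ = 85 − 56 = 29; wedge = 67.8 − 44.6 = 23.2.
DWL = ½ × 29 × 23.2 = 336.40.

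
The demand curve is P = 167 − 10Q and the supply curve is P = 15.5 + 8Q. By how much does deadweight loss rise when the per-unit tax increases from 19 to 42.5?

Competitive equilibrium: 167 − 10Q = 15.5 + 8Q → Q* = 8.4167, P* = 82.8333.
For a per-unit tax t: ΔQ = t/18, so DWL = ½·t·(t/18) = t²/36.
At t = 19: DWL = 10.028. At t = 42.5: DWL = 50.174.
Increase = 50.174 − 10.028 = 40.15.

40.15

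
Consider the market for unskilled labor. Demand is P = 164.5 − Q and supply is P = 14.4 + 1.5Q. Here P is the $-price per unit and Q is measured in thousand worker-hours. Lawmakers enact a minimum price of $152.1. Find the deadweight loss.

Competitive equilibrium: 164.5 − Q = 14.4 + 1.5Q → Q* = 60.04, P* = 104.46.
At the floor P = 152.1, quantity demanded = (164.5 − 152.1)/1 = 12.4.
Sellers' marginal cost at Q' = 12.4: 14.4 + 1.5·12.4 = 33.
ΔQ = 60.04 − 12.4 = 47.64; wedge = 152.1 − 33 = 119.1.
Welfare loss = ½ × 47.64 × 119.1 = $2836.962 thousand.

$2836.962 thousand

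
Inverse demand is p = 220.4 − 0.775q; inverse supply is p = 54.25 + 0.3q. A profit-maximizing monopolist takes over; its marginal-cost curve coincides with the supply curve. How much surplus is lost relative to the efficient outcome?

2253.32

Competitive equilibrium: 220.4 − 0.775q = 54.25 + 0.3q → q* = 154.5581, p* = 100.6174.
Marginal revenue: MR = 220.4 − 1.55q. Set MR = MC: 220.4 − 1.55q = 54.25 + 0.3q → q_m = 89.8108.
Price p_m = 220.4 − 0.775·89.8108 = 150.7966; MC(q_m) = 54.25 + 0.3·89.8108 = 81.1932.
Competitive q* = 154.5581, so Δq = 64.7473; wedge = 150.7966 − 81.1932 = 69.6034.
Deadweight loss = ½ × 64.7473 × 69.6034 = 2253.32.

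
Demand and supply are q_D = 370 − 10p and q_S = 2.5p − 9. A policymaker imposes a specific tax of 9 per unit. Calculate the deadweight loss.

In inverse form: demand p = 37 − 0.1q, supply p = 3.6 + 0.4q.
Competitive equilibrium: 37 − 0.1q = 3.6 + 0.4q → q* = 66.8, p* = 30.32.
With the tax, the buyer price exceeds the seller price by 9: (37 − 0.1q) − (3.6 + 0.4q) = 9 → q' = 48.8.
Δq = 66.8 − 48.8 = 18; the wedge equals the tax, 9.
Deadweight loss = ½ × 18 × 9 = 81.

81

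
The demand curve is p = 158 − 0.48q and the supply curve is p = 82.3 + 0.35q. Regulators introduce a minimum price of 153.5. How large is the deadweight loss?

2778.89

Competitive equilibrium: 158 − 0.48q = 82.3 + 0.35q → q* = 91.2048, p* = 114.2217.
At the floor p = 153.5, quantity demanded = (158 − 153.5)/0.48 = 9.375.
Sellers' marginal cost at q' = 9.375: 82.3 + 0.35·9.375 = 85.5813.
Δq = 91.2048 − 9.375 = 81.8298; wedge = 153.5 − 85.5813 = 67.9187.
Deadweight loss = ½ × 81.8298 × 67.9187 = 2778.89.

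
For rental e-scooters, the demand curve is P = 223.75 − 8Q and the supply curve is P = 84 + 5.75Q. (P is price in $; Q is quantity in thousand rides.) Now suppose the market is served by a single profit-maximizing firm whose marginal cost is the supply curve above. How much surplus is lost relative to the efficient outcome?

$96.08 thousand

Competitive equilibrium: 223.75 − 8Q = 84 + 5.75Q → Q* = 10.1636, P* = 142.4409.
Marginal revenue: MR = 223.75 − 16Q. Set MR = MC: 223.75 − 16Q = 84 + 5.75Q → Q_m = 6.4253.
Price P_m = 223.75 − 8·6.4253 = 172.3476; MC(Q_m) = 84 + 5.75·6.4253 = 120.9455.
Competitive Q* = 10.1636, so ΔQ = 3.7383; wedge = 172.3476 − 120.9455 = 51.4021.
The triangle = ½ × 3.7383 × 51.4021 = $96.08 thousand.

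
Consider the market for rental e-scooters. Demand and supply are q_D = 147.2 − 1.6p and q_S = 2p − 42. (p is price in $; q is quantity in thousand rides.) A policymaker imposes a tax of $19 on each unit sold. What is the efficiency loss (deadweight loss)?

$160.44 thousand

In inverse form: demand p = 92 − 0.625q, supply p = 21 + 0.5q.
Competitive equilibrium: 92 − 0.625q = 21 + 0.5q → q* = 63.1111, p* = 52.5556.
With the tax, the buyer price exceeds the seller price by 19: (92 − 0.625q) − (21 + 0.5q) = 19 → q' = 46.2222.
Δq = 63.1111 − 46.2222 = 16.8889; the wedge equals the tax, 19.
Welfare loss = ½ × 16.8889 × 19 = $160.44 thousand.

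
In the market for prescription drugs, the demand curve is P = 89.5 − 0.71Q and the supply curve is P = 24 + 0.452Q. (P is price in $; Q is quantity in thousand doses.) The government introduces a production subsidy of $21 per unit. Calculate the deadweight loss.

Competitive equilibrium: 89.5 − 0.71Q = 24 + 0.452Q → Q* = 56.3683, P* = 49.4785.
The subsidy lowers effective supply by 21: P = 3 + 0.452Q.
New quantity: 89.5 − 0.71Q = 3 + 0.452Q → Q' = 74.4406.
Overproduction ΔQ = 74.4406 − 56.3683 = 18.0723; wedge = subsidy = 21.
DWL = ½ × 18.0723 × 21 = $189.76 thousand.

$189.76 thousand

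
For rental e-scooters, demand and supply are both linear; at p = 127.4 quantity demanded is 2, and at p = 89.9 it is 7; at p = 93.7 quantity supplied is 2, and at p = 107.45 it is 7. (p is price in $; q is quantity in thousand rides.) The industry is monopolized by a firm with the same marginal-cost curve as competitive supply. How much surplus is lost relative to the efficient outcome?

$25.58 thousand

Demand slope = (89.9 − 127.4)/(7 − 2) = −7.5, so p = 142.4 − 7.5q.
Supply slope = (107.45 − 93.7)/(7 − 2) = 2.75, so p = 88.2 + 2.75q.
Competitive equilibrium: 142.4 − 7.5q = 88.2 + 2.75q → q* = 5.2878, p* = 102.7415.
Marginal revenue: MR = 142.4 − 15q. Set MR = MC: 142.4 − 15q = 88.2 + 2.75q → q_m = 3.0535.
Price p_m = 142.4 − 7.5·3.0535 = 119.4988; MC(q_m) = 88.2 + 2.75·3.0535 = 96.5971.
Competitive q* = 5.2878, so Δq = 2.2343; wedge = 119.4988 − 96.5971 = 22.9017.
The triangle = ½ × 2.2343 × 22.9017 = $25.58 thousand.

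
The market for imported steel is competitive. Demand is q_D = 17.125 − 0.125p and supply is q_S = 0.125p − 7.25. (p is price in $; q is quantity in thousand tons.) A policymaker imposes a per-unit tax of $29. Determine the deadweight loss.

In inverse form: demand p = 137 − 8q, supply p = 58 + 8q.
Competitive equilibrium: 137 − 8q = 58 + 8q → q* = 4.9375, p* = 97.5.
With the tax, the buyer price exceeds the seller price by 29: (137 − 8q) − (58 + 8q) = 29 → q' = 3.125.
Δq = 4.9375 − 3.125 = 1.8125; the wedge equals the tax, 29.
The triangle = ½ × 1.8125 × 29 = $26.28 thousand.

$26.28 thousand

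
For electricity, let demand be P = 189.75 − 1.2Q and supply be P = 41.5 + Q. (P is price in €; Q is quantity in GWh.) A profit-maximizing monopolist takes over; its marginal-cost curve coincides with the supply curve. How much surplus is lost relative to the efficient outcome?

Competitive equilibrium: 189.75 − 1.2Q = 41.5 + Q → Q* = 67.3864, P* = 108.8864.
Marginal revenue: MR = 189.75 − 2.4Q. Set MR = MC: 189.75 − 2.4Q = 41.5 + Q → Q_m = 43.6029.
Price P_m = 189.75 − 1.2·43.6029 = 137.4265; MC(Q_m) = 41.5 + 1·43.6029 = 85.1029.
Competitive Q* = 67.3864, so ΔQ = 23.7835; wedge = 137.4265 − 85.1029 = 52.3236.
The triangle = ½ × 23.7835 × 52.3236 = €622.22.

€622.22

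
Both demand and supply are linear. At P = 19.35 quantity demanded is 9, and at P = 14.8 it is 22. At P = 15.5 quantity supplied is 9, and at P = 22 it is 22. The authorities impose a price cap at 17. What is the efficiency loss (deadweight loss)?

Demand slope = (14.8 − 19.35)/(22 − 9) = −0.35, so P = 22.5 − 0.35Q.
Supply slope = (22 − 15.5)/(22 − 9) = 0.5, so P = 11 + 0.5Q.
Competitive equilibrium: 22.5 − 0.35Q = 11 + 0.5Q → Q* = 13.5294, P* = 17.7647.
At the ceiling P = 17, quantity supplied = (17 − 11)/0.5 = 12.
Willingness to pay at Q' = 12: 22.5 − 0.35·12 = 18.3.
ΔQ = 13.5294 − 12 = 1.5294; wedge = 18.3 − 17 = 1.3.
The triangle = ½ × 1.5294 × 1.3 = 0.99.

0.99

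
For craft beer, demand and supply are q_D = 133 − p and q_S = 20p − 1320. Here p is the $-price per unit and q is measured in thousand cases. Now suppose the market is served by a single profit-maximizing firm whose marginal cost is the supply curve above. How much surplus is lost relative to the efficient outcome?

$508.65 thousand

In inverse form: demand p = 133 − q, supply p = 66 + 0.05q.
Competitive equilibrium: 133 − q = 66 + 0.05q → q* = 63.80952, p* = 69.19048.
Marginal revenue: MR = 133 − 2q. Set MR = MC: 133 − 2q = 66 + 0.05q → q_m = 32.68293.
Price p_m = 133 − 1·32.68293 = 100.31707; MC(q_m) = 66 + 0.05·32.68293 = 67.63415.
Competitive q* = 63.80952, so Δq = 31.12659; wedge = 100.31707 − 67.63415 = 32.68292.
DWL = ½ × 31.12659 × 32.68292 = $508.65 thousand.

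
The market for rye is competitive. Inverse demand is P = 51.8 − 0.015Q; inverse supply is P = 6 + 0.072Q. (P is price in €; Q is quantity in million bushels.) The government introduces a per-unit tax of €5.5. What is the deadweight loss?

€173.85 million

Competitive equilibrium: 51.8 − 0.015Q = 6 + 0.072Q → Q* = 526.4368, P* = 43.9034.
With the tax, the buyer price exceeds the seller price by 5.5: (51.8 − 0.015Q) − (6 + 0.072Q) = 5.5 → Q' = 463.2184.
ΔQ = 526.4368 − 463.2184 = 63.2184; the wedge equals the tax, 5.5.
The triangle = ½ × 63.2184 × 5.5 = €173.85 million.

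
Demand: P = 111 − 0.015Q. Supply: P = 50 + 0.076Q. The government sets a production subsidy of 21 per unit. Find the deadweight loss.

2423.08

Competitive equilibrium: 111 − 0.015Q = 50 + 0.076Q → Q* = 670.3297, P* = 100.9451.
The subsidy lowers effective supply by 21: P = 29 + 0.076Q.
New quantity: 111 − 0.015Q = 29 + 0.076Q → Q' = 901.0989.
Overproduction ΔQ = 901.0989 − 670.3297 = 230.7692; wedge = subsidy = 21.
Deadweight loss = ½ × 230.7692 × 21 = 2423.08.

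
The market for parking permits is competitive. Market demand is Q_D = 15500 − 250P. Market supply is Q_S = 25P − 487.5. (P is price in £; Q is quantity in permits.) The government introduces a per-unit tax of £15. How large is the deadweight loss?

£2556.82

In inverse form: demand P = 62 − 0.004Q, supply P = 19.5 + 0.04Q.
Competitive equilibrium: 62 − 0.004Q = 19.5 + 0.04Q → Q* = 965.9091, P* = 58.1364.
With the tax, the buyer price exceeds the seller price by 15: (62 − 0.004Q) − (19.5 + 0.04Q) = 15 → Q' = 625.
ΔQ = 965.9091 − 625 = 340.9091; the wedge equals the tax, 15.
The triangle = ½ × 340.9091 × 15 = £2556.82.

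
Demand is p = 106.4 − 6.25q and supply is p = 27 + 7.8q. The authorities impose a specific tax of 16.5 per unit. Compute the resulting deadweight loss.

Competitive equilibrium: 106.4 − 6.25q = 27 + 7.8q → q* = 5.6512, p* = 71.0797.
With the tax, the buyer price exceeds the seller price by 16.5: (106.4 − 6.25q) − (27 + 7.8q) = 16.5 → q' = 4.4769.
Δq = 5.6512 − 4.4769 = 1.1743; the wedge equals the tax, 16.5.
Welfare loss = ½ × 1.1743 × 16.5 = 9.69.

9.69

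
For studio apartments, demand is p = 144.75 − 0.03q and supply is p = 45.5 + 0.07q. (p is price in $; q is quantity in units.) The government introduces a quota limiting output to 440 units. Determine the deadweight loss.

Competitive equilibrium: 144.75 − 0.03q = 45.5 + 0.07q → q* = 992.5, p* = 114.975.
At q = 440: demand price = 144.75 − 0.03·440 = 131.55; supply price = 45.5 + 0.07·440 = 76.3.
Δq = 992.5 − 440 = 552.5; wedge = 131.55 − 76.3 = 55.25.
Welfare loss = ½ × 552.5 × 55.25 = $15262.81.

$15262.81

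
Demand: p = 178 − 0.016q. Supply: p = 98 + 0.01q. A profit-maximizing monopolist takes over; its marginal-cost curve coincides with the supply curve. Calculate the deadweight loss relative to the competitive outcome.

17861.50

Competitive equilibrium: 178 − 0.016q = 98 + 0.01q → q* = 3076.92308, p* = 128.76923.
Marginal revenue: MR = 178 − 0.032q. Set MR = MC: 178 − 0.032q = 98 + 0.01q → q_m = 1904.7619.
Price p_m = 178 − 0.016·1904.7619 = 147.52381; MC(q_m) = 98 + 0.01·1904.7619 = 117.04762.
Competitive q* = 3076.92308, so Δq = 1172.16118; wedge = 147.52381 − 117.04762 = 30.47619.
Welfare loss = ½ × 1172.16118 × 30.47619 = 17861.50.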